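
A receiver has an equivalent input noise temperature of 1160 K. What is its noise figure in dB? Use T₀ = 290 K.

6.99 dB

F = 1 + T_e/T₀ = 1 + 1160/290 = 5
NF = 10 log₁₀(5) = 6.99 dB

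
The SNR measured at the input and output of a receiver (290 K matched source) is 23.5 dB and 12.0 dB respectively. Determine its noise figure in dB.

11.5 dB

NF (dB) = SNR_in(dB) − SNR_out(dB) when the source is at T₀
NF = 23.5 − 12.0 = 11.5 dB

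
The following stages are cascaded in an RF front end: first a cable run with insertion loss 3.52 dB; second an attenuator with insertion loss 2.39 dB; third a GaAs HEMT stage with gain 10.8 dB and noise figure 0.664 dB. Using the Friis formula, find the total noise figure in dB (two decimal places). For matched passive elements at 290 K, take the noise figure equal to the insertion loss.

6.57 dB

Convert to linear (a loss of L dB is a gain of −L dB): F_i = 10^(NF_i/10), G_i = 10^(G_i,dB/10)
  Stage 1: F_1 = 10^(3.52/10) = 2.249, G_1 = 10^(−3.52/10) = 0.4446
  Stage 2: F_2 = 10^(2.39/10) = 1.734, G_2 = 10^(−2.39/10) = 0.5768
  Stage 3: F_3 = 10^(0.664/10) = 1.165, G_3 = 10^(10.8/10) = 12.02
Friis cascade:
  F = 2.249 + (1.734 − 1)/0.4446 + (1.165 − 1)/0.2564 = 4.544
NF = 10 log₁₀(4.544) = 6.57 dB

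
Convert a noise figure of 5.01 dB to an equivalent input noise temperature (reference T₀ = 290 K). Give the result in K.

629 K

F = 10^(5.01/10) = 3.16957
T_e = (F − 1)·T₀ = (3.16957 − 1) × 290 = 629 K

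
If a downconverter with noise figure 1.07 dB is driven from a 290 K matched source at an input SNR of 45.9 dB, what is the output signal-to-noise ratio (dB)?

By definition F = SNR_in/SNR_out, so in dB: SNR_out = SNR_in − NF
SNR_out = 45.9 − 1.07 = 44.83 dB

44.83 dB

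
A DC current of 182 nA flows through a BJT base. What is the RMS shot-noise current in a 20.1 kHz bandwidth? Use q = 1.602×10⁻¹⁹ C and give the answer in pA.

I_n = √(2qI·B)
2qI·B = 2 × 1.602×10⁻¹⁹ × 1.82×10⁻⁷ × 2.01×10⁴ = 1.17×10⁻²¹ A²
I_n = √(1.17×10⁻²¹) = 3.42×10⁻¹¹ A = 34.2 pA

34.2 pA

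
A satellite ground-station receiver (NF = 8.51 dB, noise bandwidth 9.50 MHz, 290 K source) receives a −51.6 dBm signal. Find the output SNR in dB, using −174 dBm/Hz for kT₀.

Noise floor: N = −174 + 10 log₁₀(B) + NF
10 log₁₀(9.50×10⁶) = 69.78 dB
N = −174 + 69.78 + 8.51 = −95.71 dBm
SNR = P_sig − N = −51.6 − (−95.71) = 44.11 dB → 44.1 dB

44.1 dB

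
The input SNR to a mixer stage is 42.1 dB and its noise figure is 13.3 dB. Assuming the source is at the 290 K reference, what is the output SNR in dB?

28.8 dB

By definition F = SNR_in/SNR_out, so in dB: SNR_out = SNR_in − NF
SNR_out = 42.1 − 13.3 = 28.8 dB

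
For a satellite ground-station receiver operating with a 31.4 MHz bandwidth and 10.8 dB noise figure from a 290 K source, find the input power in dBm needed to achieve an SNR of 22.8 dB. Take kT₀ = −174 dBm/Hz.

−65.4 dBm

Sensitivity = −174 + 10 log₁₀(B) + NF + SNR_min
= −174 + 74.97 + 10.8 + 22.8
= −65.43 dBm → −65.4 dBm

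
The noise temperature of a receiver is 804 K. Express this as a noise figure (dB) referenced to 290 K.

5.77 dB

F = 1 + T_e/T₀ = 1 + 804/290 = 3.77241
NF = 10 log₁₀(3.77241) = 5.77 dB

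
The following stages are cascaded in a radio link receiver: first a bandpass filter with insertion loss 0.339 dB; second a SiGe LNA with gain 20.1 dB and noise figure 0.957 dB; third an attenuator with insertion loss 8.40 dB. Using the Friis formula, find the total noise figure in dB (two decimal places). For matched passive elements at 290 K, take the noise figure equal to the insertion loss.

Convert to linear (a loss of L dB is a gain of −L dB): F_i = 10^(NF_i/10), G_i = 10^(G_i,dB/10)
  Stage 1: F_1 = 10^(0.339/10) = 1.081, G_1 = 10^(−0.339/10) = 0.9249
  Stage 2: F_2 = 10^(0.957/10) = 1.247, G_2 = 10^(20.1/10) = 102.3
  Stage 3: F_3 = 10^(8.40/10) = 6.918, G_3 = 10^(−8.40/10) = 0.1445
Friis cascade:
  F = 1.081 + (1.247 − 1)/0.9249 + (6.918 − 1)/94.65 = 1.410
NF = 10 log₁₀(1.410) = 1.49 dB

1.49 dB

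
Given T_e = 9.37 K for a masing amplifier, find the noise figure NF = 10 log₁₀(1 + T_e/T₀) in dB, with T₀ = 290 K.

F = 1 + T_e/T₀ = 1 + 9.37/290 = 1.03231
NF = 10 log₁₀(1.03231) = 0.138 dB

0.138 dB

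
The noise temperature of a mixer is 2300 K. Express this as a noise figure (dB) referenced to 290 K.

F = 1 + T_e/T₀ = 1 + 2300/290 = 8.93103
NF = 10 log₁₀(8.93103) = 9.51 dB

9.51 dB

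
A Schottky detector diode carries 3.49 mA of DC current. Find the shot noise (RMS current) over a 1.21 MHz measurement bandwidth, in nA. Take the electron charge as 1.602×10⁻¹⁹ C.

36.8 nA

I_n = √(2qI·B)
2qI·B = 2 × 1.602×10⁻¹⁹ × 3.49×10⁻³ × 1.21×10⁶ = 1.35×10⁻¹⁵ A²
I_n = √(1.35×10⁻¹⁵) = 3.68×10⁻⁸ A = 36.8 nA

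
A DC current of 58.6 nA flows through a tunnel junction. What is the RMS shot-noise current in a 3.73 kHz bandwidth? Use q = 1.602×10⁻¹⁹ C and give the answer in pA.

I_n = √(2qI·B)
2qI·B = 2 × 1.602×10⁻¹⁹ × 5.86×10⁻⁸ × 3.73×10³ = 7.00×10⁻²³ A²
I_n = √(7.00×10⁻²³) = 8.37×10⁻¹² A = 8.37 pA

8.37 pA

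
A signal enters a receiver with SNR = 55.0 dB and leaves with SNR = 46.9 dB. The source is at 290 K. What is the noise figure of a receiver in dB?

NF (dB) = SNR_in(dB) − SNR_out(dB) when the source is at T₀
NF = 55.0 − 46.9 = 8.1 dB

8.1 dB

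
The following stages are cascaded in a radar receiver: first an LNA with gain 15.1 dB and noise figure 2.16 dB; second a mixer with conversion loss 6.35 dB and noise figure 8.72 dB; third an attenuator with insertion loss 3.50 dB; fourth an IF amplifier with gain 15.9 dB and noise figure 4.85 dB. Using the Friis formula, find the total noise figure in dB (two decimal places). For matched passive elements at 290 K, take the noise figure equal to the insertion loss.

Convert to linear (a loss of L dB is a gain of −L dB): F_i = 10^(NF_i/10), G_i = 10^(G_i,dB/10)
  Stage 1: F_1 = 10^(2.16/10) = 1.644, G_1 = 10^(15.1/10) = 32.36
  Stage 2: F_2 = 10^(8.72/10) = 7.447, G_2 = 10^(−6.35/10) = 0.2317
  Stage 3: F_3 = 10^(3.50/10) = 2.239, G_3 = 10^(−3.50/10) = 0.4467
  Stage 4: F_4 = 10^(4.85/10) = 3.055, G_4 = 10^(15.9/10) = 38.90
Friis cascade:
  F = 1.644 + (7.447 − 1)/32.36 + (2.239 − 1)/7.499 + (3.055 − 1)/3.350 = 2.622
NF = 10 log₁₀(2.622) = 4.19 dB

4.19 dB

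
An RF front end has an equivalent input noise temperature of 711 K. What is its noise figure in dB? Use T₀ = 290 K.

5.38 dB

F = 1 + T_e/T₀ = 1 + 711/290 = 3.45172
NF = 10 log₁₀(3.45172) = 5.38 dB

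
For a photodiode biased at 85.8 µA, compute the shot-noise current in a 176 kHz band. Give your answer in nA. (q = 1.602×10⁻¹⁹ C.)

I_n = √(2qI·B)
2qI·B = 2 × 1.602×10⁻¹⁹ × 8.58×10⁻⁵ × 1.76×10⁵ = 4.84×10⁻¹⁸ A²
I_n = √(4.84×10⁻¹⁸) = 2.20×10⁻⁹ A = 2.20 nA

2.20 nA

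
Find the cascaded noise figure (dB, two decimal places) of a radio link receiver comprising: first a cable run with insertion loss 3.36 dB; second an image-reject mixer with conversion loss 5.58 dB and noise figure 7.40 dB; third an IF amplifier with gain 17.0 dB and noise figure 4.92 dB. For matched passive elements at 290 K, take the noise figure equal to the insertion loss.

Convert to linear (a loss of L dB is a gain of −L dB): F_i = 10^(NF_i/10), G_i = 10^(G_i,dB/10)
  Stage 1: F_1 = 10^(3.36/10) = 2.168, G_1 = 10^(−3.36/10) = 0.4613
  Stage 2: F_2 = 10^(7.40/10) = 5.495, G_2 = 10^(−5.58/10) = 0.2767
  Stage 3: F_3 = 10^(4.92/10) = 3.105, G_3 = 10^(17.0/10) = 50.12
Friis cascade:
  F = 2.168 + (5.495 − 1)/0.4613 + (3.105 − 1)/0.1276 = 28.40
NF = 10 log₁₀(28.40) = 14.53 dB

14.53 dB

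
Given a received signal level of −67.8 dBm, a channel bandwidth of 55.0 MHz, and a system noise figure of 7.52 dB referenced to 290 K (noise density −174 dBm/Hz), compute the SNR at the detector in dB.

Noise floor: N = −174 + 10 log₁₀(B) + NF
10 log₁₀(5.50×10⁷) = 77.4 dB
N = −174 + 77.4 + 7.52 = −89.08 dBm
SNR = P_sig − N = −67.8 − (−89.08) = 21.28 dB → 21.3 dB

21.3 dB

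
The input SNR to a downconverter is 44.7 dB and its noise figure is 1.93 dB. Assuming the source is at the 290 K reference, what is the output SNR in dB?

42.77 dB

By definition F = SNR_in/SNR_out, so in dB: SNR_out = SNR_in − NF
SNR_out = 44.7 − 1.93 = 42.77 dB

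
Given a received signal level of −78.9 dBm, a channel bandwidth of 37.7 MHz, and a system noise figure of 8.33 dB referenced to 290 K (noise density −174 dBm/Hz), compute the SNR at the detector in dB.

Noise floor: N = −174 + 10 log₁₀(B) + NF
10 log₁₀(3.77×10⁷) = 75.76 dB
N = −174 + 75.76 + 8.33 = −89.91 dBm
SNR = P_sig − N = −78.9 − (−89.91) = 11.01 dB → 11.0 dB

11.0 dB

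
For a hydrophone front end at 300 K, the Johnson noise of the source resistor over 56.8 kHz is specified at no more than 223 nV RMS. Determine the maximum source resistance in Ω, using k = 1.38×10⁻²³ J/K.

52.9 Ω

Johnson–Nyquist: V_n = √(4kTRB) ⇒ R = V_n² / (4kTB)
4kTB = 4 × 1.38×10⁻²³ × 300 × 5.68×10⁴ = 9.41×10⁻¹⁶
R = (2.23×10⁻⁷)² / 9.41×10⁻¹⁶ = 5.29×10¹ Ω = 52.9 Ω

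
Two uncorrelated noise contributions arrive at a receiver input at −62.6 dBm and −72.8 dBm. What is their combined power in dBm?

Convert to linear, add, convert back:
P₁ = 5.50×10⁻¹⁰ W, P₂ = 5.25×10⁻¹¹ W
P_tot = 6.02×10⁻¹⁰ W → 10 log₁₀(P_tot / 10⁻³) = −62.2 dBm

−62.2 dBm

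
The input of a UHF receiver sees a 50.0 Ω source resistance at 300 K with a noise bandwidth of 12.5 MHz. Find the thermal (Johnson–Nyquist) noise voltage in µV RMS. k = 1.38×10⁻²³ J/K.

V_n = √(4kTRB)
4kTRB = 4 × 1.38×10⁻²³ × 300 × 5.00×10¹ × 1.25×10⁷ = 1.04×10⁻¹¹ V²
V_n = √(1.04×10⁻¹¹) = 3.22×10⁻⁶ V = 3.22 µV

3.22 µV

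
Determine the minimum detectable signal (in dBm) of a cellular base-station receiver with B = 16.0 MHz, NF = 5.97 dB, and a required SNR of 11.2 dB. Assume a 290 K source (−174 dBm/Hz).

−84.8 dBm

Sensitivity = −174 + 10 log₁₀(B) + NF + SNR_min
= −174 + 72.04 + 5.97 + 11.2
= −84.79 dBm → −84.8 dBm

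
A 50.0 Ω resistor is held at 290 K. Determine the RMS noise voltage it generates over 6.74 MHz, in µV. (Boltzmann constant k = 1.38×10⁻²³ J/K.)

2.32 µV

V_n = √(4kTRB)
4kTRB = 4 × 1.38×10⁻²³ × 290 × 5.00×10¹ × 6.74×10⁶ = 5.39×10⁻¹² V²
V_n = √(5.39×10⁻¹²) = 2.32×10⁻⁶ V = 2.32 µV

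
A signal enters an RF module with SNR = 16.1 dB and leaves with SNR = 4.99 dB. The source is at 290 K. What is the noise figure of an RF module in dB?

NF (dB) = SNR_in(dB) − SNR_out(dB) when the source is at T₀
NF = 16.1 − 4.99 = 11.11 dB

11.11 dB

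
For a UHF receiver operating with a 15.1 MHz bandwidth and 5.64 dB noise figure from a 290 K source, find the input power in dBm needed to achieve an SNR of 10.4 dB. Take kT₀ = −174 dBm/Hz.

Sensitivity = −174 + 10 log₁₀(B) + NF + SNR_min
= −174 + 71.79 + 5.64 + 10.4
= −86.17 dBm → −86.2 dBm

−86.2 dBm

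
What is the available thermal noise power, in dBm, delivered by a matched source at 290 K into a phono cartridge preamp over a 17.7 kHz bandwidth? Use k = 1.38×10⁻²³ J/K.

−131.5 dBm

P_n = kTB = 1.38×10⁻²³ × 290 × 1.77×10⁴ = 7.08×10⁻¹⁷ W
In dBm: 10 log₁₀(7.08×10⁻¹⁷ / 10⁻³) = −131.5 dBm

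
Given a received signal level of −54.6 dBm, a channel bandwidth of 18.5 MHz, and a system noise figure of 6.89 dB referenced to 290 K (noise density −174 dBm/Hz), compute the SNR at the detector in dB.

39.8 dB

Noise floor: N = −174 + 10 log₁₀(B) + NF
10 log₁₀(1.85×10⁷) = 72.67 dB
N = −174 + 72.67 + 6.89 = −94.44 dBm
SNR = P_sig − N = −54.6 − (−94.44) = 39.84 dB → 39.8 dB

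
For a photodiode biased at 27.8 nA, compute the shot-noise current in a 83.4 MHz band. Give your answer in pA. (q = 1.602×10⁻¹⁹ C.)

862 pA

I_n = √(2qI·B)
2qI·B = 2 × 1.602×10⁻¹⁹ × 2.78×10⁻⁸ × 8.34×10⁷ = 7.43×10⁻¹⁹ A²
I_n = √(7.43×10⁻¹⁹) = 8.62×10⁻¹⁰ A = 862 pA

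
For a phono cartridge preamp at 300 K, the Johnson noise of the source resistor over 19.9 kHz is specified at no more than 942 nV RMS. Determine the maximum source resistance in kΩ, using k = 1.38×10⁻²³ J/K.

2.69 kΩ

Johnson–Nyquist: V_n = √(4kTRB) ⇒ R = V_n² / (4kTB)
4kTB = 4 × 1.38×10⁻²³ × 300 × 1.99×10⁴ = 3.30×10⁻¹⁶
R = (9.42×10⁻⁷)² / 3.30×10⁻¹⁶ = 2.69×10³ Ω = 2.69 kΩ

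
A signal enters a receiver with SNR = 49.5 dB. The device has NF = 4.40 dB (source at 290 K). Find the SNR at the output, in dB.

45.10 dB

By definition F = SNR_in/SNR_out, so in dB: SNR_out = SNR_in − NF
SNR_out = 49.5 − 4.40 = 45.10 dB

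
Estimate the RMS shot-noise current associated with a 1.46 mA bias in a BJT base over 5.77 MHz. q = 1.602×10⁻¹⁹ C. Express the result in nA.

52.0 nA

I_n = √(2qI·B)
2qI·B = 2 × 1.602×10⁻¹⁹ × 1.46×10⁻³ × 5.77×10⁶ = 2.70×10⁻¹⁵ A²
I_n = √(2.70×10⁻¹⁵) = 5.20×10⁻⁸ A = 52.0 nA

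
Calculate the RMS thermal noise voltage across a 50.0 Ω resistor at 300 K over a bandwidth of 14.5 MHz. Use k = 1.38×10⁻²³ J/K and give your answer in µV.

V_n = √(4kTRB)
4kTRB = 4 × 1.38×10⁻²³ × 300 × 5.00×10¹ × 1.45×10⁷ = 1.20×10⁻¹¹ V²
V_n = √(1.20×10⁻¹¹) = 3.46×10⁻⁶ V = 3.46 µV

3.46 µV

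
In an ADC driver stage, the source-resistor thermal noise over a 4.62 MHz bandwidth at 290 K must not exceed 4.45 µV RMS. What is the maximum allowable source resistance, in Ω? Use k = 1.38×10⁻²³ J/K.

Johnson–Nyquist: V_n = √(4kTRB) ⇒ R = V_n² / (4kTB)
4kTB = 4 × 1.38×10⁻²³ × 290 × 4.62×10⁶ = 7.40×10⁻¹⁴
R = (4.45×10⁻⁶)² / 7.40×10⁻¹⁴ = 2.68×10² Ω = 268 Ω

268 Ω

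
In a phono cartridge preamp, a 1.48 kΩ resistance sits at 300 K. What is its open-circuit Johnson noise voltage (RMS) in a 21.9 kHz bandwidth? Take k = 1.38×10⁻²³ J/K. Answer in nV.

V_n = √(4kTRB)
4kTRB = 4 × 1.38×10⁻²³ × 300 × 1.48×10³ × 2.19×10⁴ = 5.37×10⁻¹³ V²
V_n = √(5.37×10⁻¹³) = 7.33×10⁻⁷ V = 733 nV

733 nV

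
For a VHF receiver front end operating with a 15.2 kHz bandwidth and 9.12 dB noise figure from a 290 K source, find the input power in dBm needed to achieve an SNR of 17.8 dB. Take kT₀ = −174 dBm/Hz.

Sensitivity = −174 + 10 log₁₀(B) + NF + SNR_min
= −174 + 41.82 + 9.12 + 17.8
= −105.26 dBm → −105.3 dBm

−105.3 dBm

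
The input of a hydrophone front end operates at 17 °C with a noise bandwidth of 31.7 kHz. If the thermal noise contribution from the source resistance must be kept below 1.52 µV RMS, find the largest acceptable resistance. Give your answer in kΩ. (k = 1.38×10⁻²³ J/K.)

T = 17 °C + 273.15 = 290.15 K
Johnson–Nyquist: V_n = √(4kTRB) ⇒ R = V_n² / (4kTB)
4kTB = 4 × 1.38×10⁻²³ × 290.15 × 3.17×10⁴ = 5.08×10⁻¹⁶
R = (1.52×10⁻⁶)² / 5.08×10⁻¹⁶ = 4.55×10³ Ω = 4.55 kΩ

4.55 kΩ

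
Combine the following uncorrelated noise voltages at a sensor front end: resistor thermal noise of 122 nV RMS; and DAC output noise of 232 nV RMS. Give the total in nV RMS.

Uncorrelated sources add in power (mean-square): V_tot = √(ΣV_i²)
V_tot = √[(1.22×10⁻⁷)² + (2.32×10⁻⁷)²] = 2.62×10⁻⁷ V = 262 nV

262 nV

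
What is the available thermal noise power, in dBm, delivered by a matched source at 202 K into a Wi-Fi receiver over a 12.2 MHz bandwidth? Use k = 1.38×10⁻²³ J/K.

P_n = kTB = 1.38×10⁻²³ × 202 × 1.22×10⁷ = 3.40×10⁻¹⁴ W
In dBm: 10 log₁₀(3.40×10⁻¹⁴ / 10⁻³) = −104.7 dBm

−104.7 dBm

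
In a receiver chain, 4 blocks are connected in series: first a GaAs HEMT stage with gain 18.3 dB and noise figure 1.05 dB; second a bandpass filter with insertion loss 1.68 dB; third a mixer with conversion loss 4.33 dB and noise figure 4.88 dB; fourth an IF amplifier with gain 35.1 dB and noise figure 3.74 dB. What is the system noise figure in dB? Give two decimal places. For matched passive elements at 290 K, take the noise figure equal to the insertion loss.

1.48 dB

Convert to linear (a loss of L dB is a gain of −L dB): F_i = 10^(NF_i/10), G_i = 10^(G_i,dB/10)
  Stage 1: F_1 = 10^(1.05/10) = 1.274, G_1 = 10^(18.3/10) = 67.61
  Stage 2: F_2 = 10^(1.68/10) = 1.472, G_2 = 10^(−1.68/10) = 0.6792
  Stage 3: F_3 = 10^(4.88/10) = 3.076, G_3 = 10^(−4.33/10) = 0.3690
  Stage 4: F_4 = 10^(3.74/10) = 2.366, G_4 = 10^(35.1/10) = 3236
Friis cascade:
  F = 1.274 + (1.472 − 1)/67.61 + (3.076 − 1)/45.92 + (2.366 − 1)/16.94 = 1.406
NF = 10 log₁₀(1.406) = 1.48 dB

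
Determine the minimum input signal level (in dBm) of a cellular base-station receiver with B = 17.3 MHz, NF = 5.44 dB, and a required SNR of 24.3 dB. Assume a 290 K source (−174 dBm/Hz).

−71.9 dBm

Sensitivity = −174 + 10 log₁₀(B) + NF + SNR_min
= −174 + 72.38 + 5.44 + 24.3
= −71.88 dBm → −71.9 dBm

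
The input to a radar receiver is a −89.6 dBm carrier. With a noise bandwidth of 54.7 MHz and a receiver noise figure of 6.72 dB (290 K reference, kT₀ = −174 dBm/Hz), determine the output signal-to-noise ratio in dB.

0.3 dB

Noise floor: N = −174 + 10 log₁₀(B) + NF
10 log₁₀(5.47×10⁷) = 77.38 dB
N = −174 + 77.38 + 6.72 = −89.90 dBm
SNR = P_sig − N = −89.6 − (−89.90) = 0.30 dB → 0.3 dB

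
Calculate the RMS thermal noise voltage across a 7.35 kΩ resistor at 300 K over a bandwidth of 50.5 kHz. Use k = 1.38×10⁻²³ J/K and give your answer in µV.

V_n = √(4kTRB)
4kTRB = 4 × 1.38×10⁻²³ × 300 × 7.35×10³ × 5.05×10⁴ = 6.15×10⁻¹² V²
V_n = √(6.15×10⁻¹²) = 2.48×10⁻⁶ V = 2.48 µV

2.48 µV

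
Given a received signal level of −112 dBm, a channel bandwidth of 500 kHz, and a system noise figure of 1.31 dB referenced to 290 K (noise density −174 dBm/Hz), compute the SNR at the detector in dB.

3.7 dB

Noise floor: N = −174 + 10 log₁₀(B) + NF
10 log₁₀(5.00×10⁵) = 56.99 dB
N = −174 + 56.99 + 1.31 = −115.70 dBm
SNR = P_sig − N = −112 − (−115.70) = 3.70 dB → 3.7 dB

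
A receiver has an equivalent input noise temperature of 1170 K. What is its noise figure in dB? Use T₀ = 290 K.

F = 1 + T_e/T₀ = 1 + 1170/290 = 5.03448
NF = 10 log₁₀(5.03448) = 7.02 dB

7.02 dB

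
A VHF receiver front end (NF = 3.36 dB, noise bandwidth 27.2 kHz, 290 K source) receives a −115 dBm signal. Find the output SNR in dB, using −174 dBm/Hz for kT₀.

Noise floor: N = −174 + 10 log₁₀(B) + NF
10 log₁₀(2.72×10⁴) = 44.35 dB
N = −174 + 44.35 + 3.36 = −126.29 dBm
SNR = P_sig − N = −115 − (−126.29) = 11.29 dB → 11.3 dB

11.3 dB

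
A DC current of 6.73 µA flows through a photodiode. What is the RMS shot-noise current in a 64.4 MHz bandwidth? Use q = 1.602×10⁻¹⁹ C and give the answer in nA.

11.8 nA

I_n = √(2qI·B)
2qI·B = 2 × 1.602×10⁻¹⁹ × 6.73×10⁻⁶ × 6.44×10⁷ = 1.39×10⁻¹⁶ A²
I_n = √(1.39×10⁻¹⁶) = 1.18×10⁻⁸ A = 11.8 nA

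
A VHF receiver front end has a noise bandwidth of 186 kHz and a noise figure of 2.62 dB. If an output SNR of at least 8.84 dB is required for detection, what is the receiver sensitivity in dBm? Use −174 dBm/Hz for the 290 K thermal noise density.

−109.8 dBm

Sensitivity = −174 + 10 log₁₀(B) + NF + SNR_min
= −174 + 52.7 + 2.62 + 8.84
= −109.84 dBm → −109.8 dBm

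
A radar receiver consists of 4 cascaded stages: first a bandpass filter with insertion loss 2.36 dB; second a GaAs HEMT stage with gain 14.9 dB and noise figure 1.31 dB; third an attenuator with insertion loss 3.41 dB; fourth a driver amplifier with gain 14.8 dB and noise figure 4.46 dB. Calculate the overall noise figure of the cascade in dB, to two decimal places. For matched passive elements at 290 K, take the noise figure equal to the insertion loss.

Convert to linear (a loss of L dB is a gain of −L dB): F_i = 10^(NF_i/10), G_i = 10^(G_i,dB/10)
  Stage 1: F_1 = 10^(2.36/10) = 1.722, G_1 = 10^(−2.36/10) = 0.5808
  Stage 2: F_2 = 10^(1.31/10) = 1.352, G_2 = 10^(14.9/10) = 30.90
  Stage 3: F_3 = 10^(3.41/10) = 2.193, G_3 = 10^(−3.41/10) = 0.4560
  Stage 4: F_4 = 10^(4.46/10) = 2.793, G_4 = 10^(14.8/10) = 30.20
Friis cascade:
  F = 1.722 + (1.352 − 1)/0.5808 + (2.193 − 1)/17.95 + (2.793 − 1)/8.185 = 2.614
NF = 10 log₁₀(2.614) = 4.17 dB

4.17 dB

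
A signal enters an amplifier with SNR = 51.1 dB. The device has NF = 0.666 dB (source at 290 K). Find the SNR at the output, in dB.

By definition F = SNR_in/SNR_out, so in dB: SNR_out = SNR_in − NF
SNR_out = 51.1 − 0.666 = 50.434 dB

50.434 dB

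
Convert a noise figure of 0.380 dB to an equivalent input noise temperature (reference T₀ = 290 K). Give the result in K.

26.5 K

F = 10^(0.380/10) = 1.09144
T_e = (F − 1)·T₀ = (1.09144 − 1) × 290 = 26.5 K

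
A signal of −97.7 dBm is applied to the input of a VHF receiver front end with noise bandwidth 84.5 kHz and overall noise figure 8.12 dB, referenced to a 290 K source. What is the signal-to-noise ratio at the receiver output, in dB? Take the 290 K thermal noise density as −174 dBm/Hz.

Noise floor: N = −174 + 10 log₁₀(B) + NF
10 log₁₀(8.45×10⁴) = 49.27 dB
N = −174 + 49.27 + 8.12 = −116.61 dBm
SNR = P_sig − N = −97.7 − (−116.61) = 18.91 dB → 18.9 dB

18.9 dB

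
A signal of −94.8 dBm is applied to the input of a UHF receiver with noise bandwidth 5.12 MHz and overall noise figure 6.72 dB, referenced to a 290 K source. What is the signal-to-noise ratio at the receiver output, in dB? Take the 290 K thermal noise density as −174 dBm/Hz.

Noise floor: N = −174 + 10 log₁₀(B) + NF
10 log₁₀(5.12×10⁶) = 67.09 dB
N = −174 + 67.09 + 6.72 = −100.19 dBm
SNR = P_sig − N = −94.8 − (−100.19) = 5.39 dB → 5.4 dB

5.4 dB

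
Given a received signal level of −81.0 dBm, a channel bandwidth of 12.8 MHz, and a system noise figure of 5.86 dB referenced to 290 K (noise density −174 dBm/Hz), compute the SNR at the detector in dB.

16.1 dB

Noise floor: N = −174 + 10 log₁₀(B) + NF
10 log₁₀(1.28×10⁷) = 71.07 dB
N = −174 + 71.07 + 5.86 = −97.07 dBm
SNR = P_sig − N = −81.0 − (−97.07) = 16.07 dB → 16.1 dB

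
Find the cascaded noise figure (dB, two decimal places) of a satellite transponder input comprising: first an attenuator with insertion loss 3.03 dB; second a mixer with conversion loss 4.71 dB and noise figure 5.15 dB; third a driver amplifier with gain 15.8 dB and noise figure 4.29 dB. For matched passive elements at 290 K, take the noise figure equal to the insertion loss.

12.20 dB

Convert to linear (a loss of L dB is a gain of −L dB): F_i = 10^(NF_i/10), G_i = 10^(G_i,dB/10)
  Stage 1: F_1 = 10^(3.03/10) = 2.009, G_1 = 10^(−3.03/10) = 0.4977
  Stage 2: F_2 = 10^(5.15/10) = 3.273, G_2 = 10^(−4.71/10) = 0.3381
  Stage 3: F_3 = 10^(4.29/10) = 2.685, G_3 = 10^(15.8/10) = 38.02
Friis cascade:
  F = 2.009 + (3.273 − 1)/0.4977 + (2.685 − 1)/0.1683 = 16.59
NF = 10 log₁₀(16.59) = 12.20 dB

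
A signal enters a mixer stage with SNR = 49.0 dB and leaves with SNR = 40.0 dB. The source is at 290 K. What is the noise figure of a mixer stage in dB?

9.0 dB

NF (dB) = SNR_in(dB) − SNR_out(dB) when the source is at T₀
NF = 49.0 − 40.0 = 9.0 dB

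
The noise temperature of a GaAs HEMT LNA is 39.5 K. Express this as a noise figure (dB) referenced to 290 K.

0.555 dB

F = 1 + T_e/T₀ = 1 + 39.5/290 = 1.13621
NF = 10 log₁₀(1.13621) = 0.555 dB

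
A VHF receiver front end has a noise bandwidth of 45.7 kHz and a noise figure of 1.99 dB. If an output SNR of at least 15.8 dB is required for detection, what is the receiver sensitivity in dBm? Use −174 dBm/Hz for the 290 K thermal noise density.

−109.6 dBm

Sensitivity = −174 + 10 log₁₀(B) + NF + SNR_min
= −174 + 46.6 + 1.99 + 15.8
= −109.61 dBm → −109.6 dBm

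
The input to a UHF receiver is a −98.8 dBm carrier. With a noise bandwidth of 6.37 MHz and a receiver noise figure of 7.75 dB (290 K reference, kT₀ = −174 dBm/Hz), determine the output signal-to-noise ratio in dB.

−0.6 dB

Noise floor: N = −174 + 10 log₁₀(B) + NF
10 log₁₀(6.37×10⁶) = 68.04 dB
N = −174 + 68.04 + 7.75 = −98.21 dBm
SNR = P_sig − N = −98.8 − (−98.21) = −0.59 dB → −0.6 dB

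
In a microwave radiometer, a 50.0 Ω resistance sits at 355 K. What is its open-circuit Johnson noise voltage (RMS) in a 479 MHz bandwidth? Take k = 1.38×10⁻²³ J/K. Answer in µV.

21.7 µV

V_n = √(4kTRB)
4kTRB = 4 × 1.38×10⁻²³ × 355 × 5.00×10¹ × 4.79×10⁸ = 4.69×10⁻¹⁰ V²
V_n = √(4.69×10⁻¹⁰) = 2.17×10⁻⁵ V = 21.7 µV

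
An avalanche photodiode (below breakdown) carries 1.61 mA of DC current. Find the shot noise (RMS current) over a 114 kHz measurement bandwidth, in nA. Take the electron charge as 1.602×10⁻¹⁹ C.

7.67 nA

I_n = √(2qI·B)
2qI·B = 2 × 1.602×10⁻¹⁹ × 1.61×10⁻³ × 1.14×10⁵ = 5.88×10⁻¹⁷ A²
I_n = √(5.88×10⁻¹⁷) = 7.67×10⁻⁹ A = 7.67 nA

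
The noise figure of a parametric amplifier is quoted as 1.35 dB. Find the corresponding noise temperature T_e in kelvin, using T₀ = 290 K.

F = 10^(1.35/10) = 1.36458
T_e = (F − 1)·T₀ = (1.36458 − 1) × 290 = 106 K

106 K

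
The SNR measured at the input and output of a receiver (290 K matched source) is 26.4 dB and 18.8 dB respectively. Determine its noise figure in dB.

7.6 dB

NF (dB) = SNR_in(dB) − SNR_out(dB) when the source is at T₀
NF = 26.4 − 18.8 = 7.6 dB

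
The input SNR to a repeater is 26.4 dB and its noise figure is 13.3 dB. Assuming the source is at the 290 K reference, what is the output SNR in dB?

By definition F = SNR_in/SNR_out, so in dB: SNR_out = SNR_in − NF
SNR_out = 26.4 − 13.3 = 13.1 dB

13.1 dB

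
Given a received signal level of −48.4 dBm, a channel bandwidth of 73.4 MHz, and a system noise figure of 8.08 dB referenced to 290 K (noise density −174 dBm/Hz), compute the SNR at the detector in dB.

Noise floor: N = −174 + 10 log₁₀(B) + NF
10 log₁₀(7.34×10⁷) = 78.66 dB
N = −174 + 78.66 + 8.08 = −87.26 dBm
SNR = P_sig − N = −48.4 − (−87.26) = 38.86 dB → 38.9 dB

38.9 dB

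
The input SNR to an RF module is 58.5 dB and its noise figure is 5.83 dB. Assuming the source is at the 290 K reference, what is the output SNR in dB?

52.67 dB

By definition F = SNR_in/SNR_out, so in dB: SNR_out = SNR_in − NF
SNR_out = 58.5 − 5.83 = 52.67 dB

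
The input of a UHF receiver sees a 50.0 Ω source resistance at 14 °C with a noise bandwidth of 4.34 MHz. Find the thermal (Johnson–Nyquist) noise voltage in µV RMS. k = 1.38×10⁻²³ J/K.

1.85 µV

T = 14 °C + 273.15 = 287.15 K
V_n = √(4kTRB)
4kTRB = 4 × 1.38×10⁻²³ × 287.15 × 5.00×10¹ × 4.34×10⁶ = 3.44×10⁻¹² V²
V_n = √(3.44×10⁻¹²) = 1.85×10⁻⁶ V = 1.85 µV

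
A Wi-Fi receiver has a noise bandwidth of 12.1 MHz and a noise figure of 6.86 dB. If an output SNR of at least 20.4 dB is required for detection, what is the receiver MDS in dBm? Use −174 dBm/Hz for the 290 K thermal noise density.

Sensitivity = −174 + 10 log₁₀(B) + NF + SNR_min
= −174 + 70.83 + 6.86 + 20.4
= −75.91 dBm → −75.9 dBm

−75.9 dBm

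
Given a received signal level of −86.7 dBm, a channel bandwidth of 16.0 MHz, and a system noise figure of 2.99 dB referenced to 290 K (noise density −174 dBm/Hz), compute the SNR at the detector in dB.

12.3 dB

Noise floor: N = −174 + 10 log₁₀(B) + NF
10 log₁₀(1.60×10⁷) = 72.04 dB
N = −174 + 72.04 + 2.99 = −98.97 dBm
SNR = P_sig − N = −86.7 − (−98.97) = 12.27 dB → 12.3 dB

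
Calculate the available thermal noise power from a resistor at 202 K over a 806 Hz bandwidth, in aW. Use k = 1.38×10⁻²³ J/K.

2.25 aW

P_n = kTB = 1.38×10⁻²³ × 202 × 8.06×10² = 2.25×10⁻¹⁸ W = 2.25 aW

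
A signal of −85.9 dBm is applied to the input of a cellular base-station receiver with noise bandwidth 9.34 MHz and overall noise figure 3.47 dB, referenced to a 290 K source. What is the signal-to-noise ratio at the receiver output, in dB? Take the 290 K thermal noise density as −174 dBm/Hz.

14.9 dB

Noise floor: N = −174 + 10 log₁₀(B) + NF
10 log₁₀(9.34×10⁶) = 69.7 dB
N = −174 + 69.7 + 3.47 = −100.83 dBm
SNR = P_sig − N = −85.9 − (−100.83) = 14.93 dB → 14.9 dB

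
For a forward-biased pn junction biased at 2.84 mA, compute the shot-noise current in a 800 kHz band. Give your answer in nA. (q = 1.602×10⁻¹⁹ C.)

27.0 nA

I_n = √(2qI·B)
2qI·B = 2 × 1.602×10⁻¹⁹ × 2.84×10⁻³ × 8.00×10⁵ = 7.28×10⁻¹⁶ A²
I_n = √(7.28×10⁻¹⁶) = 2.70×10⁻⁸ A = 27.0 nA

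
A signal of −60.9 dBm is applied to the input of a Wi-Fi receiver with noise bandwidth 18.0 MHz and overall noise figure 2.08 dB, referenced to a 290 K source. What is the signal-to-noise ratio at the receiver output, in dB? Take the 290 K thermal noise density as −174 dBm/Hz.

38.5 dB

Noise floor: N = −174 + 10 log₁₀(B) + NF
10 log₁₀(1.80×10⁷) = 72.55 dB
N = −174 + 72.55 + 2.08 = −99.37 dBm
SNR = P_sig − N = −60.9 − (−99.37) = 38.47 dB → 38.5 dB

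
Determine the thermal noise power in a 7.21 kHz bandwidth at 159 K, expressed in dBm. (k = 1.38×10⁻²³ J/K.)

P_n = kTB = 1.38×10⁻²³ × 159 × 7.21×10³ = 1.58×10⁻¹⁷ W
In dBm: 10 log₁₀(1.58×10⁻¹⁷ / 10⁻³) = −138.0 dBm

−138.0 dBm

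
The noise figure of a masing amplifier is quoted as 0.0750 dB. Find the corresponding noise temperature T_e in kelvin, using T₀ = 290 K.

5.05 K

F = 10^(0.0750/10) = 1.01742
T_e = (F − 1)·T₀ = (1.01742 − 1) × 290 = 5.05 K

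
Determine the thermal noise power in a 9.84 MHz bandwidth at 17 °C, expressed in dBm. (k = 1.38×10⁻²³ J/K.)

−104.0 dBm

T = 17 °C + 273.15 = 290.15 K
P_n = kTB = 1.38×10⁻²³ × 290.15 × 9.84×10⁶ = 3.94×10⁻¹⁴ W
In dBm: 10 log₁₀(3.94×10⁻¹⁴ / 10⁻³) = −104.0 dBm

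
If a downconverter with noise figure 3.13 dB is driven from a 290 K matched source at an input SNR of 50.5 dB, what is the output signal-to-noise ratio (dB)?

47.37 dB

By definition F = SNR_in/SNR_out, so in dB: SNR_out = SNR_in − NF
SNR_out = 50.5 − 3.13 = 47.37 dB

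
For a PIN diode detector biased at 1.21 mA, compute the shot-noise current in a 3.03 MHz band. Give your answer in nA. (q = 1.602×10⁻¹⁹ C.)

I_n = √(2qI·B)
2qI·B = 2 × 1.602×10⁻¹⁹ × 1.21×10⁻³ × 3.03×10⁶ = 1.17×10⁻¹⁵ A²
I_n = √(1.17×10⁻¹⁵) = 3.43×10⁻⁸ A = 34.3 nA

34.3 nA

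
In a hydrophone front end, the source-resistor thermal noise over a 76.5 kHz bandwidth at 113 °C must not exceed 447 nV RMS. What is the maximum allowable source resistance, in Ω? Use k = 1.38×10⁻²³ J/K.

T = 113 °C + 273.15 = 386.15 K
Johnson–Nyquist: V_n = √(4kTRB) ⇒ R = V_n² / (4kTB)
4kTB = 4 × 1.38×10⁻²³ × 386.15 × 7.65×10⁴ = 1.63×10⁻¹⁵
R = (4.47×10⁻⁷)² / 1.63×10⁻¹⁵ = 1.23×10² Ω = 123 Ω

123 Ω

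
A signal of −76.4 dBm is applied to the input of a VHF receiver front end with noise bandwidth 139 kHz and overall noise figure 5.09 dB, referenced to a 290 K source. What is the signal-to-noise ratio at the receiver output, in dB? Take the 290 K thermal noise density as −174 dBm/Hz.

41.1 dB

Noise floor: N = −174 + 10 log₁₀(B) + NF
10 log₁₀(1.39×10⁵) = 51.43 dB
N = −174 + 51.43 + 5.09 = −117.48 dBm
SNR = P_sig − N = −76.4 − (−117.48) = 41.08 dB → 41.1 dB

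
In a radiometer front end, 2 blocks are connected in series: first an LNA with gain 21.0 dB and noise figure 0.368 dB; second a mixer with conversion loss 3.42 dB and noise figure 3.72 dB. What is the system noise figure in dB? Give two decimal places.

0.41 dB

Convert to linear (a loss of L dB is a gain of −L dB): F_i = 10^(NF_i/10), G_i = 10^(G_i,dB/10)
  Stage 1: F_1 = 10^(0.368/10) = 1.088, G_1 = 10^(21.0/10) = 125.9
  Stage 2: F_2 = 10^(3.72/10) = 2.355, G_2 = 10^(−3.42/10) = 0.4550
Friis cascade:
  F = 1.088 + (2.355 − 1)/125.9 = 1.099
NF = 10 log₁₀(1.099) = 0.41 dB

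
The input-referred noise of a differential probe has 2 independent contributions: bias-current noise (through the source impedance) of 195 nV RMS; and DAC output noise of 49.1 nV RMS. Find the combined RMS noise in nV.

201 nV

Uncorrelated sources add in power (mean-square): V_tot = √(ΣV_i²)
V_tot = √[(1.95×10⁻⁷)² + (4.91×10⁻⁸)²] = 2.01×10⁻⁷ V = 201 nV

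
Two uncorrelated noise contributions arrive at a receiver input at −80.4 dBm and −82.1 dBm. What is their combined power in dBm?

Convert to linear, add, convert back:
P₁ = 9.12×10⁻¹² W, P₂ = 6.17×10⁻¹² W
P_tot = 1.53×10⁻¹¹ W → 10 log₁₀(P_tot / 10⁻³) = −78.2 dBm

−78.2 dBm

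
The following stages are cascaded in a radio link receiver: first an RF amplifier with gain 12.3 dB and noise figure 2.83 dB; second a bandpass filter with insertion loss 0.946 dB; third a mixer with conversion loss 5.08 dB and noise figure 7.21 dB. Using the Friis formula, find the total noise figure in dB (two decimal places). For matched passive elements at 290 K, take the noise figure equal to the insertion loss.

3.51 dB

Convert to linear (a loss of L dB is a gain of −L dB): F_i = 10^(NF_i/10), G_i = 10^(G_i,dB/10)
  Stage 1: F_1 = 10^(2.83/10) = 1.919, G_1 = 10^(12.3/10) = 16.98
  Stage 2: F_2 = 10^(0.946/10) = 1.243, G_2 = 10^(−0.946/10) = 0.8043
  Stage 3: F_3 = 10^(7.21/10) = 5.260, G_3 = 10^(−5.08/10) = 0.3105
Friis cascade:
  F = 1.919 + (1.243 − 1)/16.98 + (5.260 − 1)/13.66 = 2.245
NF = 10 log₁₀(2.245) = 3.51 dB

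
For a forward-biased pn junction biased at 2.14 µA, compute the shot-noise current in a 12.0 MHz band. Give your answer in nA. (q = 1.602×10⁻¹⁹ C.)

I_n = √(2qI·B)
2qI·B = 2 × 1.602×10⁻¹⁹ × 2.14×10⁻⁶ × 1.20×10⁷ = 8.23×10⁻¹⁸ A²
I_n = √(8.23×10⁻¹⁸) = 2.87×10⁻⁹ A = 2.87 nA

2.87 nA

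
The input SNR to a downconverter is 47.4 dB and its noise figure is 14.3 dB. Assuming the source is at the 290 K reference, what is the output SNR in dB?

33.1 dB

By definition F = SNR_in/SNR_out, so in dB: SNR_out = SNR_in − NF
SNR_out = 47.4 − 14.3 = 33.1 dB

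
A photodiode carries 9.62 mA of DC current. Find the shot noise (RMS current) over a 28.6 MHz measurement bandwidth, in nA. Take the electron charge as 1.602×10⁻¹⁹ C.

I_n = √(2qI·B)
2qI·B = 2 × 1.602×10⁻¹⁹ × 9.62×10⁻³ × 2.86×10⁷ = 8.82×10⁻¹⁴ A²
I_n = √(8.82×10⁻¹⁴) = 2.97×10⁻⁷ A = 297 nA

297 nA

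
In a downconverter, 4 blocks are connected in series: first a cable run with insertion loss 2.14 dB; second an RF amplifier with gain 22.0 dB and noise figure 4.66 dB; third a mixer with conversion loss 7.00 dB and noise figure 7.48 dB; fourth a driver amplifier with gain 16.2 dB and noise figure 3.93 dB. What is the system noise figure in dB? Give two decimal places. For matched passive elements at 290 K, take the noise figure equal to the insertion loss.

6.91 dB

Convert to linear (a loss of L dB is a gain of −L dB): F_i = 10^(NF_i/10), G_i = 10^(G_i,dB/10)
  Stage 1: F_1 = 10^(2.14/10) = 1.637, G_1 = 10^(−2.14/10) = 0.6109
  Stage 2: F_2 = 10^(4.66/10) = 2.924, G_2 = 10^(22.0/10) = 158.5
  Stage 3: F_3 = 10^(7.48/10) = 5.598, G_3 = 10^(−7.00/10) = 0.1995
  Stage 4: F_4 = 10^(3.93/10) = 2.472, G_4 = 10^(16.2/10) = 41.69
Friis cascade:
  F = 1.637 + (2.924 − 1)/0.6109 + (5.598 − 1)/96.83 + (2.472 − 1)/19.32 = 4.910
NF = 10 log₁₀(4.910) = 6.91 dB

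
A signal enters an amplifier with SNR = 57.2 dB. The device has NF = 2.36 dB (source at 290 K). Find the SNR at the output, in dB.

54.84 dB

By definition F = SNR_in/SNR_out, so in dB: SNR_out = SNR_in − NF
SNR_out = 57.2 − 2.36 = 54.84 dB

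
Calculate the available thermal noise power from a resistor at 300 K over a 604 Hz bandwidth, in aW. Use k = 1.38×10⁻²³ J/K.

2.50 aW

P_n = kTB = 1.38×10⁻²³ × 300 × 6.04×10² = 2.50×10⁻¹⁸ W = 2.50 aW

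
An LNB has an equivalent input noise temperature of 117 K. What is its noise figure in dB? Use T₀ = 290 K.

1.47 dB

F = 1 + T_e/T₀ = 1 + 117/290 = 1.40345
NF = 10 log₁₀(1.40345) = 1.47 dB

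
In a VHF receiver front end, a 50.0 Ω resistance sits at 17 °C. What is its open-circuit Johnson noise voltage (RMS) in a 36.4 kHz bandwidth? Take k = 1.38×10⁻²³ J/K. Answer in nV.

T = 17 °C + 273.15 = 290.15 K
V_n = √(4kTRB)
4kTRB = 4 × 1.38×10⁻²³ × 290.15 × 5.00×10¹ × 3.64×10⁴ = 2.91×10⁻¹⁴ V²
V_n = √(2.91×10⁻¹⁴) = 1.71×10⁻⁷ V = 171 nV

171 nV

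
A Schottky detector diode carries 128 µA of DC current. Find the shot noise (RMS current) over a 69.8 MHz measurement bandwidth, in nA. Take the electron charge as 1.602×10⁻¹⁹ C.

53.5 nA

I_n = √(2qI·B)
2qI·B = 2 × 1.602×10⁻¹⁹ × 1.28×10⁻⁴ × 6.98×10⁷ = 2.86×10⁻¹⁵ A²
I_n = √(2.86×10⁻¹⁵) = 5.35×10⁻⁸ A = 53.5 nA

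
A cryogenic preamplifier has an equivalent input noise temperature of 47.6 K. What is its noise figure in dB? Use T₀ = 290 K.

F = 1 + T_e/T₀ = 1 + 47.6/290 = 1.16414
NF = 10 log₁₀(1.16414) = 0.660 dB

0.660 dB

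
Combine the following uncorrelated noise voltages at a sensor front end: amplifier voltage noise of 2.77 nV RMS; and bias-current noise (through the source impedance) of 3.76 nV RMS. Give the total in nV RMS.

4.67 nV

Uncorrelated sources add in power (mean-square): V_tot = √(ΣV_i²)
V_tot = √[(2.77×10⁻⁹)² + (3.76×10⁻⁹)²] = 4.67×10⁻⁹ V = 4.67 nV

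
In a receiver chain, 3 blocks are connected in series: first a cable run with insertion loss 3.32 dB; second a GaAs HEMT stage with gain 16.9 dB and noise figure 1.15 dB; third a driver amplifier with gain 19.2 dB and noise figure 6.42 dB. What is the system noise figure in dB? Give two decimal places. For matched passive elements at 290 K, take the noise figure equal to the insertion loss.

4.69 dB

Convert to linear (a loss of L dB is a gain of −L dB): F_i = 10^(NF_i/10), G_i = 10^(G_i,dB/10)
  Stage 1: F_1 = 10^(3.32/10) = 2.148, G_1 = 10^(−3.32/10) = 0.4656
  Stage 2: F_2 = 10^(1.15/10) = 1.303, G_2 = 10^(16.9/10) = 48.98
  Stage 3: F_3 = 10^(6.42/10) = 4.385, G_3 = 10^(19.2/10) = 83.18
Friis cascade:
  F = 2.148 + (1.303 − 1)/0.4656 + (4.385 − 1)/22.80 = 2.947
NF = 10 log₁₀(2.947) = 4.69 dB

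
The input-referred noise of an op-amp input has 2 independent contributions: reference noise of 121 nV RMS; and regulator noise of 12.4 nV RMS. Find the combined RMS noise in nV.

122 nV

Uncorrelated sources add in power (mean-square): V_tot = √(ΣV_i²)
V_tot = √[(1.21×10⁻⁷)² + (1.24×10⁻⁸)²] = 1.22×10⁻⁷ V = 122 nV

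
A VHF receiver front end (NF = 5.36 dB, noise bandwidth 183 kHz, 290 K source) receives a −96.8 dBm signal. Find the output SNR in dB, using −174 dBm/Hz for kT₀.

19.2 dB

Noise floor: N = −174 + 10 log₁₀(B) + NF
10 log₁₀(1.83×10⁵) = 52.62 dB
N = −174 + 52.62 + 5.36 = −116.02 dBm
SNR = P_sig − N = −96.8 − (−116.02) = 19.22 dB → 19.2 dB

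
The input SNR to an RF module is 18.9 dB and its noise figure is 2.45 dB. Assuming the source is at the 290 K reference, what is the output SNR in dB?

By definition F = SNR_in/SNR_out, so in dB: SNR_out = SNR_in − NF
SNR_out = 18.9 − 2.45 = 16.45 dB

16.45 dB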